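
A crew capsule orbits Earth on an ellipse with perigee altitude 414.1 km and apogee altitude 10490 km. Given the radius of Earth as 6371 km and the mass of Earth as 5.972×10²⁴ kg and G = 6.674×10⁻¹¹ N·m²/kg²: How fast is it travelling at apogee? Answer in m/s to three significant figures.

v ≈ 3680 m/s

μ = GM = 6.674×10⁻¹¹ × 5.972×10²⁴ = 3.986×10¹⁴ m³/s².
r_p = 6371 + 414.1 = 6785.1 km = 6.7851×10⁶ m.
r_a = 6371 + 10490 = 16861 km = 1.6861×10⁷ m.
Semi-major axis a = (r_p + r_a)/2 = 11823 km = 1.182×10⁷ m.
Vis-viva: v² = μ(2/r − 1/a) = 3.986×10¹⁴ × (1.186×10⁻⁷ − 8.458×10⁻⁸) = 1.357×10⁷ m²/s².
v = 3683 m/s.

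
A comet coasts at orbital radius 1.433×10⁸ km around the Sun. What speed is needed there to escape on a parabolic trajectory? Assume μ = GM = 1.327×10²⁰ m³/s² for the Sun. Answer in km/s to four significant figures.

v_esc ≈ 43.04 km/s

r = 1.433×10⁸ km = 1.433×10¹¹ m.
Escape speed v_esc = √(2μ/r) = √(2 × 1.327×10²⁰ / 1.433×10¹¹) = √(1.852×10⁹) = 43040 m/s.
= 43.04 km/s.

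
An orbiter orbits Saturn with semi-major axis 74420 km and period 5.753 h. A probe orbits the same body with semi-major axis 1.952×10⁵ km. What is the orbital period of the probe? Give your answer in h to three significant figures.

Kepler's third law: T² ∝ a³, so T₂ = T₁ (a₂/a₁)^(3/2).
a₂/a₁ = 2.623, (a₂/a₁)^(3/2) = 4.248.
T₂ = 5.753 × 4.248 = 24.44 h.

T₂ ≈ 24.4 h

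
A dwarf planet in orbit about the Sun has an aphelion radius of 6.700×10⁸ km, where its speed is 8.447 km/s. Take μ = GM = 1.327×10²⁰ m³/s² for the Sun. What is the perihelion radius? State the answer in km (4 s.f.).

perihelion radius ≈ 1.472×10⁸ km

r_a = 6.700×10¹¹ m.
Specific energy ε = v²/2 − μ/r = -1.624×10⁸ J/kg, so a = −μ/(2ε) = 4.086×10¹¹ m.
The apsides satisfy r_p + r_a = 2a, so the perihelion radius is 2a − r_a = 1.472×10¹¹ m = 1.4720×10⁸ km.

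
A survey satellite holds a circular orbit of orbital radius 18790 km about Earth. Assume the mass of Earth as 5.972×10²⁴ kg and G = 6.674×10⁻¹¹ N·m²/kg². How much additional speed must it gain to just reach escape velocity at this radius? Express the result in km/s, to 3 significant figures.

Δv ≈ 1.91 km/s

μ = GM = 6.674×10⁻¹¹ × 5.972×10²⁴ = 3.986×10¹⁴ m³/s².
r = 18790 km = 1.879×10⁷ m.
Circular speed v_c = √(μ/r) = 4606 m/s.
Escape speed v_esc = √(2μ/r) = √2 × v_c = 6513 m/s.
Δv = v_esc − v_c = 1908 m/s = 1.908 km/s.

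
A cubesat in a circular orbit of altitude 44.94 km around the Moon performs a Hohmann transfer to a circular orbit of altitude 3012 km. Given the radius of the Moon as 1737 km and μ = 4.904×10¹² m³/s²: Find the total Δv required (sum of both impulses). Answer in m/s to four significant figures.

Δv_total ≈ 607.2 m/s

r₁ = 1737 + 44.94 = 1781.9 km = 1.7819×10⁶ m.
r₂ = 1737 + 3012 = 4749.0 km = 4.7490×10⁶ m.
Transfer ellipse a_t = (r₁ + r₂)/2 = 3.265×10⁶ m.
At r₁: circular v_c1 = √(μ/r₁) = 1659 m/s; transfer-perilune v_p = √[μ(2/r₁ − 1/a_t)] = 2001 m/s.
Δv₁ = v_p − v_c1 = 341.7 m/s.
At r₂: circular v_c2 = √(μ/r₂) = 1016 m/s; transfer-apolune v_a = √[μ(2/r₂ − 1/a_t)] = 750.7 m/s.
Δv₂ = v_c2 − v_a = 265.5 m/s.
Total Δv = Δv₁ + Δv₂ = 607.2 m/s.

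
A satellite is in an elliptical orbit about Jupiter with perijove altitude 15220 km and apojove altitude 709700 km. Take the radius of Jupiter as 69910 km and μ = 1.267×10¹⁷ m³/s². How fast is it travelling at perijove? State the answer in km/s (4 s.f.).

r_p = 69910 + 15220 = 85130 km = 8.5130×10⁷ m.
r_a = 69910 + 709700 = 779610 km = 7.7961×10⁸ m.
Semi-major axis a = (r_p + r_a)/2 = 4.3237×10⁵ km = 4.324×10⁸ m.
Vis-viva: v² = μ(2/r − 1/a) = 1.267×10¹⁷ × (2.349×10⁻⁸ − 2.313×10⁻⁹) = 2.684×10⁹ m²/s².
v = 51800 m/s = 51.80 km/s.

v ≈ 51.80 km/s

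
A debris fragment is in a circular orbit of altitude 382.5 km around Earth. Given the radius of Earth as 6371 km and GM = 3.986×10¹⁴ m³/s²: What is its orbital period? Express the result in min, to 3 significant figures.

r = 6371 + 382.5 = 6753.5 km = 6.7535×10⁶ m.
Kepler's third law: T = 2π√(r³/μ) = 2π√((6.754×10⁶)³ / 3.986×10¹⁴).
r³/μ = 7.728×10⁵ s², so T = 2π × 8.791×10² = 5.523×10³ s.
Converting: 5.523×10³ s ÷ 60.00 = 92.06 min.

T ≈ 92.1 min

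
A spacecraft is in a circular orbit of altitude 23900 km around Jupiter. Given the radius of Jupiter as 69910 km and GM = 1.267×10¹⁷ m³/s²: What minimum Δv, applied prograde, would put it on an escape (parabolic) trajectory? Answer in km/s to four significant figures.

r = 69910 + 23900 = 93810 km = 9.3810×10⁷ m.
Circular speed v_c = √(μ/r) = 36750 m/s.
Escape speed v_esc = √(2μ/r) = √2 × v_c = 51970 m/s.
Δv = v_esc − v_c = 15220 m/s = 15.22 km/s.

Δv ≈ 15.22 km/s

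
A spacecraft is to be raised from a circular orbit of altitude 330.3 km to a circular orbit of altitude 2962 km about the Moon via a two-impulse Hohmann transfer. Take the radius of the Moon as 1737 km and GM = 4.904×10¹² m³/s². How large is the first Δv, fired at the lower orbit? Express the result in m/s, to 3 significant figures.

r₁ = 1737 + 330.3 = 2067.3 km = 2.0673×10⁶ m.
r₂ = 1737 + 2962 = 4699.0 km = 4.6990×10⁶ m.
Transfer ellipse a_t = (r₁ + r₂)/2 = 3.383×10⁶ m.
At r₁: circular v_c1 = √(μ/r₁) = 1540 m/s; transfer-perilune v_p = √[μ(2/r₁ − 1/a_t)] = 1815 m/s.
Δv₁ = v_p − v_c1 = 275.0 m/s.

Δv ≈ 275 m/s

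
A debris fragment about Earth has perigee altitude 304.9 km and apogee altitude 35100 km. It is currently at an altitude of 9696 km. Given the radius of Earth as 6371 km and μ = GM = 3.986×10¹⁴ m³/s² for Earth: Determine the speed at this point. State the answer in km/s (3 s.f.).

r_p = 6371 + 304.9 = 6675.9 km = 6.6759×10⁶ m.
r_a = 6371 + 35100 = 41471 km = 4.1471×10⁷ m.
r = 6371 + 9696 = 16067 km = 1.607×10⁷ m.
Semi-major axis a = (r_p + r_a)/2 = 24073 km = 2.407×10⁷ m.
Vis-viva: v² = μ(2/r − 1/a) = 3.986×10¹⁴ × (1.245×10⁻⁷ − 4.154×10⁻⁸) = 3.306×10⁷ m²/s².
v = 5750 m/s = 5.750 km/s.

v ≈ 5.75 km/s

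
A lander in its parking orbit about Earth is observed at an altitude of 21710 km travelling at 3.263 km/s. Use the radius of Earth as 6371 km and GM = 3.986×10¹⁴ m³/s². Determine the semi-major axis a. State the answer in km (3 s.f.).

a ≈ 22500 km

r = 6371 + 21710 = 28081 km = 2.808×10⁷ m.
Specific orbital energy ε = v²/2 − μ/r = (3263)²/2 − 3.986×10¹⁴/2.808×10⁷ = -8.871×10⁶ J/kg.
Since ε = −μ/(2a), a = −μ/(2ε) = 2.247×10⁷ m = 22466 km.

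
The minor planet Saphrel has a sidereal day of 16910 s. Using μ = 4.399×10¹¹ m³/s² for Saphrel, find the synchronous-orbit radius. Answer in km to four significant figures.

A synchronous orbit has period T, so by Kepler's third law a = (μT²/4π²)^(1/3).
μT²/4π² = 4.399×10¹¹ × (1.691×10⁴)² / 39.48 = 3.186×10¹⁸ m³.
a = 1.472×10⁶ m = 1471.5 km.

r_sync ≈ 1472 km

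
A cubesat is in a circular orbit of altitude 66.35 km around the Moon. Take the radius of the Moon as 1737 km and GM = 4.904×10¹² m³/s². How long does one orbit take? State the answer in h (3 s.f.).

r = 1737 + 66.35 = 1803.3 km = 1.8034×10⁶ m.
Kepler's third law: T = 2π√(r³/μ) = 2π√((1.803×10⁶)³ / 4.904×10¹²).
r³/μ = 1.196×10⁶ s², so T = 2π × 1.094×10³ = 6.871×10³ s.
Converting: 6.871×10³ s ÷ 3600 = 1.909 h.

T ≈ 1.91 h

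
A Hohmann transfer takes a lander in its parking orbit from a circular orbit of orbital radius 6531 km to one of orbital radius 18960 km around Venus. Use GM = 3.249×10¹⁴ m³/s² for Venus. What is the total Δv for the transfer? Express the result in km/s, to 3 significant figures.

r₁ = 6531 km = 6.531×10⁶ m.
r₂ = 18960 km = 1.896×10⁷ m.
Transfer ellipse a_t = (r₁ + r₂)/2 = 1.275×10⁷ m.
At r₁: circular v_c1 = √(μ/r₁) = 7053 m/s; transfer-periapsis v_p = √[μ(2/r₁ − 1/a_t)] = 8603 m/s.
Δv₁ = v_p − v_c1 = 1549 m/s.
At r₂: circular v_c2 = √(μ/r₂) = 4140 m/s; transfer-apoapsis v_a = √[μ(2/r₂ − 1/a_t)] = 2963 m/s.
Δv₂ = v_c2 − v_a = 1176 m/s.
Total Δv = Δv₁ + Δv₂ = 2726 m/s = 2.726 km/s.

Δv_total ≈ 2.73 km/s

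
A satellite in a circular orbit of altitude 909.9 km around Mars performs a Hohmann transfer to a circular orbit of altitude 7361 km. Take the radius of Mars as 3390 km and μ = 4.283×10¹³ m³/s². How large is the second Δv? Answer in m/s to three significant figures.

Δv ≈ 487 m/s

r₁ = 3390 + 909.9 = 4299.9 km = 4.2999×10⁶ m.
r₂ = 3390 + 7361 = 10751 km = 1.0751×10⁷ m.
Transfer ellipse a_t = (r₁ + r₂)/2 = 7.525×10⁶ m.
At r₁: circular v_c1 = √(μ/r₁) = 3156 m/s; transfer-periapsis v_p = √[μ(2/r₁ − 1/a_t)] = 3772 m/s.
At r₂: circular v_c2 = √(μ/r₂) = 1996 m/s; transfer-apoapsis v_a = √[μ(2/r₂ − 1/a_t)] = 1509 m/s.
Δv₂ = v_c2 − v_a = 487.2 m/s.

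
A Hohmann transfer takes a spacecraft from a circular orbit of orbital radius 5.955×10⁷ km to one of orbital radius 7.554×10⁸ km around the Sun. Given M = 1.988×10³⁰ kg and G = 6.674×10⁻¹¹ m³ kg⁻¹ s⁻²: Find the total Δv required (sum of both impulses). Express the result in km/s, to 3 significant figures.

μ = GM = 6.674×10⁻¹¹ × 1.988×10³⁰ = 1.327×10²⁰ m³/s².
r₁ = 5.955×10⁷ km = 5.955×10¹⁰ m.
r₂ = 7.554×10⁸ km = 7.554×10¹¹ m.
Transfer ellipse a_t = (r₁ + r₂)/2 = 4.075×10¹¹ m.
At r₁: circular v_c1 = √(μ/r₁) = 47200 m/s; transfer-perihelion v_p = √[μ(2/r₁ − 1/a_t)] = 64270 m/s.
Δv₁ = v_p − v_c1 = 17070 m/s.
At r₂: circular v_c2 = √(μ/r₂) = 13250 m/s; transfer-aphelion v_a = √[μ(2/r₂ − 1/a_t)] = 5066 m/s.
Δv₂ = v_c2 − v_a = 8187 m/s.
Total Δv = Δv₁ + Δv₂ = 25250 m/s = 25.25 km/s.

Δv_total ≈ 25.3 km/s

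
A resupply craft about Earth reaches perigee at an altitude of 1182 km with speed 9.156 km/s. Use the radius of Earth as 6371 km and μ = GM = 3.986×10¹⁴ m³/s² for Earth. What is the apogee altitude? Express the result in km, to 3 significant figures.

r_p = 6371 + 1182 = 7553.0 km = 7.553×10⁶ m.
Specific energy ε = v²/2 − μ/r = -1.086×10⁷ J/kg, so a = −μ/(2ε) = 1.836×10⁷ m.
The apsides satisfy r_p + r_a = 2a, so the apogee radius is 2a − r_p = 2.916×10⁷ m = 29159 km.
Apogee altitude = 29159 − 6371 = 22788 km.

apogee altitude ≈ 22800 km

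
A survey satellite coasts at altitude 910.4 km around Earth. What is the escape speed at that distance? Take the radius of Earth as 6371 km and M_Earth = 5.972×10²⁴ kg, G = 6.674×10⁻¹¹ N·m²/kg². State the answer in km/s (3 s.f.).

v_esc ≈ 10.5 km/s

μ = GM = 6.674×10⁻¹¹ × 5.972×10²⁴ = 3.986×10¹⁴ m³/s².
r = 6371 + 910.4 = 7281.4 km = 7.2814×10⁶ m.
Escape speed v_esc = √(2μ/r) = √(2 × 3.986×10¹⁴ / 7.281×10⁶) = √(1.095×10⁸) = 10460 m/s.
= 10.46 km/s.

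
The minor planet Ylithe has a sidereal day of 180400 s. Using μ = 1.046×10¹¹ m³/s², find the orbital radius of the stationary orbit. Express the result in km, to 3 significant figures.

A synchronous orbit has period T, so by Kepler's third law a = (μT²/4π²)^(1/3).
μT²/4π² = 1.046×10¹¹ × (1.804×10⁵)² / 39.48 = 8.623×10¹⁹ m³.
a = 4.418×10⁶ m = 4417.9 km.

r_sync ≈ 4420 km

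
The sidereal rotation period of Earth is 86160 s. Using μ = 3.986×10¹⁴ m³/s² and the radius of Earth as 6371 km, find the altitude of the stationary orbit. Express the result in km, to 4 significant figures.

A synchronous orbit has period T, so by Kepler's third law a = (μT²/4π²)^(1/3).
μT²/4π² = 3.986×10¹⁴ × (8.616×10⁴)² / 39.48 = 7.495×10²² m³.
a = 4.216×10⁷ m = 42163 km.
Altitude h = a − R = 42163 − 6371 = 35792 km.

h_sync ≈ 35790 km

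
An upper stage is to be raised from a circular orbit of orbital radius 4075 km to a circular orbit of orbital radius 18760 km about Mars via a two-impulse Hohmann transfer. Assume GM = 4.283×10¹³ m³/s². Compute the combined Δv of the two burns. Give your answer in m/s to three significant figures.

Δv_total ≈ 1520 m/s

r₁ = 4075 km = 4.075×10⁶ m.
r₂ = 18760 km = 1.876×10⁷ m.
Transfer ellipse a_t = (r₁ + r₂)/2 = 1.142×10⁷ m.
At r₁: circular v_c1 = √(μ/r₁) = 3242 m/s; transfer-periapsis v_p = √[μ(2/r₁ − 1/a_t)] = 4156 m/s.
Δv₁ = v_p − v_c1 = 913.7 m/s.
At r₂: circular v_c2 = √(μ/r₂) = 1511 m/s; transfer-apoapsis v_a = √[μ(2/r₂ − 1/a_t)] = 902.7 m/s.
Δv₂ = v_c2 − v_a = 608.3 m/s.
Total Δv = Δv₁ + Δv₂ = 1522 m/s.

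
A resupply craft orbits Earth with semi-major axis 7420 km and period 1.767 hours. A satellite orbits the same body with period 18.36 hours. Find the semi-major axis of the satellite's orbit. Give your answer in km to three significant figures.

a₂ ≈ 35300 km

Kepler's third law: a³ ∝ T², so a₂ = a₁ (T₂/T₁)^(2/3).
T₂/T₁ = 10.39, (T₂/T₁)^(2/3) = 4.762.
a₂ = 7420 × 4.762 = 35330 km.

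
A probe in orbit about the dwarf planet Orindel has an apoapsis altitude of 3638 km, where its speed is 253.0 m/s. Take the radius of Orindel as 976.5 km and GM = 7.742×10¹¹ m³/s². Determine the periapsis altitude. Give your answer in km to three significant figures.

r_a = 976.5 + 3638 = 4614.5 km = 4.614×10⁶ m.
Specific energy ε = v²/2 − μ/r = -1.358×10⁵ J/kg, so a = −μ/(2ε) = 2.851×10⁶ m.
The apsides satisfy r_p + r_a = 2a, so the periapsis radius is 2a − r_a = 1.088×10⁶ m = 1087.7 km.
Periapsis altitude = 1087.7 − 976.5 = 111.25 km.

periapsis altitude ≈ 111 km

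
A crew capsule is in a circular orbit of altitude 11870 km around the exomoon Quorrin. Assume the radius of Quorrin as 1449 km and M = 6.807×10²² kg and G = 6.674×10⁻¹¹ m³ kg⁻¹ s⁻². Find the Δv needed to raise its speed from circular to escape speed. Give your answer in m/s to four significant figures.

μ = GM = 6.674×10⁻¹¹ × 6.807×10²² = 4.543×10¹² m³/s².
r = 1449 + 11870 = 13319 km = 1.3319×10⁷ m.
Circular speed v_c = √(μ/r) = 584.0 m/s.
Escape speed v_esc = √(2μ/r) = √2 × v_c = 825.9 m/s.
Δv = v_esc − v_c = 241.9 m/s.

Δv ≈ 241.9 m/s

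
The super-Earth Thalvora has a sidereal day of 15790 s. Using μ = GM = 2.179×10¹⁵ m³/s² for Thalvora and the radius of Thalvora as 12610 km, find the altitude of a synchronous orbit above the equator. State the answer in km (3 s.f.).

h_sync ≈ 11400 km

A synchronous orbit has period T, so by Kepler's third law a = (μT²/4π²)^(1/3).
μT²/4π² = 2.179×10¹⁵ × (1.579×10⁴)² / 39.48 = 1.376×10²² m³.
a = 2.396×10⁷ m = 23964 km.
Altitude h = a − R = 23964 − 12610 = 11354 km.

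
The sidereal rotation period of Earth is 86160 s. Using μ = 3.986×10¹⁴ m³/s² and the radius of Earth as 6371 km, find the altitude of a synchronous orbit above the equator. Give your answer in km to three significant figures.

h_sync ≈ 35800 km

A synchronous orbit has period T, so by Kepler's third law a = (μT²/4π²)^(1/3).
μT²/4π² = 3.986×10¹⁴ × (8.616×10⁴)² / 39.48 = 7.495×10²² m³.
a = 4.216×10⁷ m = 42163 km.
Altitude h = a − R = 42163 − 6371 = 35792 km.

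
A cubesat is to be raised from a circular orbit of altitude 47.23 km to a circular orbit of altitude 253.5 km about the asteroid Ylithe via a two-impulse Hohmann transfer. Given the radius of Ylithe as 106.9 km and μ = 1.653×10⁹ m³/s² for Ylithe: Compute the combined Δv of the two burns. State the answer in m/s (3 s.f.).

r₁ = 106.9 + 47.23 = 154.13 km = 1.5413×10⁵ m.
r₂ = 106.9 + 253.5 = 360.40 km = 3.6040×10⁵ m.
Transfer ellipse a_t = (r₁ + r₂)/2 = 2.573×10⁵ m.
At r₁: circular v_c1 = √(μ/r₁) = 103.6 m/s; transfer-periapsis v_p = √[μ(2/r₁ − 1/a_t)] = 122.6 m/s.
Δv₁ = v_p − v_c1 = 19.01 m/s.
At r₂: circular v_c2 = √(μ/r₂) = 67.72 m/s; transfer-apoapsis v_a = √[μ(2/r₂ − 1/a_t)] = 52.42 m/s.
Δv₂ = v_c2 − v_a = 15.30 m/s.
Total Δv = Δv₁ + Δv₂ = 34.32 m/s.

Δv_total ≈ 34.3 m/s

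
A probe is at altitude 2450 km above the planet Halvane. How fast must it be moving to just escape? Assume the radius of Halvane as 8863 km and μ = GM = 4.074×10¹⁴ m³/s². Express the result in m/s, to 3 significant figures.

r = 8863 + 2450 = 11313 km = 1.1313×10⁷ m.
Escape speed v_esc = √(2μ/r) = √(2 × 4.074×10¹⁴ / 1.131×10⁷) = √(7.202×10⁷) = 8487 m/s.

v_esc ≈ 8490 m/s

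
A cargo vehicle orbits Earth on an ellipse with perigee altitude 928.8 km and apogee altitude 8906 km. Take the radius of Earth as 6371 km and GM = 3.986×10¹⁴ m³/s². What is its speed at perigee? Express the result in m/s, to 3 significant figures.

r_p = 6371 + 928.8 = 7299.8 km = 7.2998×10⁶ m.
r_a = 6371 + 8906 = 15277 km = 1.5277×10⁷ m.
Semi-major axis a = (r_p + r_a)/2 = 11288 km = 1.129×10⁷ m.
Vis-viva: v² = μ(2/r − 1/a) = 3.986×10¹⁴ × (2.740×10⁻⁷ − 8.859×10⁻⁸) = 7.390×10⁷ m²/s².
v = 8596 m/s.

v ≈ 8600 m/s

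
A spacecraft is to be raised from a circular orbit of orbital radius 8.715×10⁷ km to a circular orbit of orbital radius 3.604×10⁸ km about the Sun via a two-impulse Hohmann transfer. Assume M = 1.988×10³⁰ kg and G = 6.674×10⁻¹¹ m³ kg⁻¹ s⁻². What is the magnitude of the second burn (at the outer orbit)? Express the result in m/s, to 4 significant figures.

μ = GM = 6.674×10⁻¹¹ × 1.988×10³⁰ = 1.327×10²⁰ m³/s².
r₁ = 8.715×10⁷ km = 8.715×10¹⁰ m.
r₂ = 3.604×10⁸ km = 3.604×10¹¹ m.
Transfer ellipse a_t = (r₁ + r₂)/2 = 2.238×10¹¹ m.
At r₁: circular v_c1 = √(μ/r₁) = 39020 m/s; transfer-perihelion v_p = √[μ(2/r₁ − 1/a_t)] = 49520 m/s.
At r₂: circular v_c2 = √(μ/r₂) = 19190 m/s; transfer-aphelion v_a = √[μ(2/r₂ − 1/a_t)] = 11970 m/s.
Δv₂ = v_c2 − v_a = 7213 m/s.

Δv ≈ 7213 m/s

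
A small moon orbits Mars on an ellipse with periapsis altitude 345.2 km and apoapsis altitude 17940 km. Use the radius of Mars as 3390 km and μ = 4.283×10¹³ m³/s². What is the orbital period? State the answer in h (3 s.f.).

T ≈ 11.8 h

r_p = 3390 + 345.2 = 3735.2 km = 3.7352×10⁶ m.
r_a = 3390 + 17940 = 21330 km = 2.1330×10⁷ m.
Semi-major axis a = (r_p + r_a)/2 = (3735.2 + 21330)/2 = 12533 km = 1.253×10⁷ m.
By Kepler's third law T = 2π√(a³/μ) = 2π × 6.779×10³ = 4.260×10⁴ s.
= 11.83 h.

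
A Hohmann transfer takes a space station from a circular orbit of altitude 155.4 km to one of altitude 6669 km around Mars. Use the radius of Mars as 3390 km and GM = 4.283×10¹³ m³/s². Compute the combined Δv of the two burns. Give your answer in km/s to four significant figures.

r₁ = 3390 + 155.4 = 3545.4 km = 3.5454×10⁶ m.
r₂ = 3390 + 6669 = 10059 km = 1.0059×10⁷ m.
Transfer ellipse a_t = (r₁ + r₂)/2 = 6.802×10⁶ m.
At r₁: circular v_c1 = √(μ/r₁) = 3476 m/s; transfer-periapsis v_p = √[μ(2/r₁ − 1/a_t)] = 4227 m/s.
Δv₁ = v_p − v_c1 = 750.9 m/s.
At r₂: circular v_c2 = √(μ/r₂) = 2063 m/s; transfer-apoapsis v_a = √[μ(2/r₂ − 1/a_t)] = 1490 m/s.
Δv₂ = v_c2 − v_a = 573.7 m/s.
Total Δv = Δv₁ + Δv₂ = 1325 m/s = 1.325 km/s.

Δv_total ≈ 1.325 km/s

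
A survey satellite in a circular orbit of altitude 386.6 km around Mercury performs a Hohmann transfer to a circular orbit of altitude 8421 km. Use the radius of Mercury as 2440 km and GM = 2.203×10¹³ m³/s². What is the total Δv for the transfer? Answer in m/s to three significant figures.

r₁ = 2440 + 386.6 = 2826.6 km = 2.8266×10⁶ m.
r₂ = 2440 + 8421 = 10861 km = 1.0861×10⁷ m.
Transfer ellipse a_t = (r₁ + r₂)/2 = 6.844×10⁶ m.
At r₁: circular v_c1 = √(μ/r₁) = 2792 m/s; transfer-periherm v_p = √[μ(2/r₁ − 1/a_t)] = 3517 m/s.
Δv₁ = v_p − v_c1 = 725.2 m/s.
At r₂: circular v_c2 = √(μ/r₂) = 1424 m/s; transfer-apoherm v_a = √[μ(2/r₂ − 1/a_t)] = 915.3 m/s.
Δv₂ = v_c2 − v_a = 508.9 m/s.
Total Δv = Δv₁ + Δv₂ = 1234 m/s.

Δv_total ≈ 1230 m/s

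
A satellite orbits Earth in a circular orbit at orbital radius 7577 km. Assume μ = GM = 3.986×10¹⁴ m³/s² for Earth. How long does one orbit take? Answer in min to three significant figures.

r = 7577 km = 7.577×10⁶ m.
Kepler's third law: T = 2π√(r³/μ) = 2π√((7.577×10⁶)³ / 3.986×10¹⁴).
r³/μ = 1.091×10⁶ s², so T = 2π × 1.045×10³ = 6.564×10³ s.
Converting: 6.564×10³ s ÷ 60.00 = 109.4 min.

T ≈ 109 min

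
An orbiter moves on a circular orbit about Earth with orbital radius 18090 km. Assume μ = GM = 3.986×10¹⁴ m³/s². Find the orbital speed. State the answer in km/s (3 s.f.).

r = 18090 km = 1.809×10⁷ m.
For a circular orbit v = √(μ/r) = √(3.986×10¹⁴ / 1.809×10⁷) = √(2.203×10⁷) = 4694 m/s.
That is 4.694 km/s.

v ≈ 4.69 km/s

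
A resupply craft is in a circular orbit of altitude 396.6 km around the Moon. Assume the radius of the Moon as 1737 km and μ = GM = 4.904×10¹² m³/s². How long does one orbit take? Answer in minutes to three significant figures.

T ≈ 147 minutes

r = 1737 + 396.6 = 2133.6 km = 2.1336×10⁶ m.
Kepler's third law: T = 2π√(r³/μ) = 2π√((2.134×10⁶)³ / 4.904×10¹²).
r³/μ = 1.981×10⁶ s², so T = 2π × 1.407×10³ = 8.842×10³ s.
Converting: 8.842×10³ s ÷ 60.00 = 147.4 minutes.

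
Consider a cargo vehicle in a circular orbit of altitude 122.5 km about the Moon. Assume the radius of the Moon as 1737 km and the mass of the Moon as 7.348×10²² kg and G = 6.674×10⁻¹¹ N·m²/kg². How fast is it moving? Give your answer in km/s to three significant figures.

v ≈ 1.62 km/s

μ = GM = 6.674×10⁻¹¹ × 7.348×10²² = 4.904×10¹² m³/s².
r = 1737 + 122.5 = 1859.5 km = 1.8595×10⁶ m.
For a circular orbit v = √(μ/r) = √(4.904×10¹² / 1.860×10⁶) = √(2.637×10⁶) = 1624 m/s.
That is 1.624 km/s.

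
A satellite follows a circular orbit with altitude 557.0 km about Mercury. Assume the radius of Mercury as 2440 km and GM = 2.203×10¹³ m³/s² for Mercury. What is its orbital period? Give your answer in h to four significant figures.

r = 2440 + 557.0 = 2997.0 km = 2.9970×10⁶ m.
Kepler's third law: T = 2π√(r³/μ) = 2π√((2.997×10⁶)³ / 2.203×10¹³).
r³/μ = 1.222×10⁶ s², so T = 2π × 1.105×10³ = 6.945×10³ s.
Converting: 6.945×10³ s ÷ 3600 = 1.929 h.

T ≈ 1.929 h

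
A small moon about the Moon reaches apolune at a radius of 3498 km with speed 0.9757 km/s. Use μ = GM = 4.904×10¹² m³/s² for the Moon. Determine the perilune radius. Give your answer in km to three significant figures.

r_a = 3.498×10⁶ m.
Specific energy ε = v²/2 − μ/r = -9.259×10⁵ J/kg, so a = −μ/(2ε) = 2.648×10⁶ m.
The apsides satisfy r_p + r_a = 2a, so the perilune radius is 2a − r_a = 1.798×10⁶ m = 1798.2 km.

perilune radius ≈ 1800 km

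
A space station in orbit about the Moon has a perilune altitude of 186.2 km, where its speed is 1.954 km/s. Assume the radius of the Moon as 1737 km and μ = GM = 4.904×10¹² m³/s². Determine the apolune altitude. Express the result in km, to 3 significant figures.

r_p = 1737 + 186.2 = 1923.2 km = 1.923×10⁶ m.
Specific energy ε = v²/2 − μ/r = -6.409×10⁵ J/kg, so a = −μ/(2ε) = 3.826×10⁶ m.
The apsides satisfy r_p + r_a = 2a, so the apolune radius is 2a − r_p = 5.729×10⁶ m = 5729.0 km.
Apolune altitude = 5729.0 − 1737 = 3992.0 km.

apolune altitude ≈ 3990 km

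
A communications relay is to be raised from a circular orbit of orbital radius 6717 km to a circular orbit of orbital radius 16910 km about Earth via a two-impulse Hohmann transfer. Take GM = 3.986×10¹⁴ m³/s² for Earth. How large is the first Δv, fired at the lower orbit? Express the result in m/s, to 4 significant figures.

Δv ≈ 1513 m/s

r₁ = 6717 km = 6.717×10⁶ m.
r₂ = 16910 km = 1.691×10⁷ m.
Transfer ellipse a_t = (r₁ + r₂)/2 = 1.181×10⁷ m.
At r₁: circular v_c1 = √(μ/r₁) = 7703 m/s; transfer-perigee v_p = √[μ(2/r₁ − 1/a_t)] = 9216 m/s.
Δv₁ = v_p − v_c1 = 1513 m/s.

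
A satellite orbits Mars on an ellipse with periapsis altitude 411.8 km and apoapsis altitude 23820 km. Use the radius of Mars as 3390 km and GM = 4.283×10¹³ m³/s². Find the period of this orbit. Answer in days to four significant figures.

r_p = 3390 + 411.8 = 3801.8 km = 3.8018×10⁶ m.
r_a = 3390 + 23820 = 27210 km = 2.7210×10⁷ m.
Semi-major axis a = (r_p + r_a)/2 = (3801.8 + 27210)/2 = 15506 km = 1.551×10⁷ m.
By Kepler's third law T = 2π√(a³/μ) = 2π × 9.330×10³ = 5.862×10⁴ s.
= 0.6785 days.

T ≈ 0.6785 days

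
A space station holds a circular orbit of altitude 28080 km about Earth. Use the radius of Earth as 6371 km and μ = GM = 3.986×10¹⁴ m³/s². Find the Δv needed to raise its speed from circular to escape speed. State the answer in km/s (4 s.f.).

Δv ≈ 1.409 km/s

r = 6371 + 28080 = 34451 km = 3.4451×10⁷ m.
Circular speed v_c = √(μ/r) = 3401 m/s.
Escape speed v_esc = √(2μ/r) = √2 × v_c = 4810 m/s.
Δv = v_esc − v_c = 1409 m/s = 1.409 km/s.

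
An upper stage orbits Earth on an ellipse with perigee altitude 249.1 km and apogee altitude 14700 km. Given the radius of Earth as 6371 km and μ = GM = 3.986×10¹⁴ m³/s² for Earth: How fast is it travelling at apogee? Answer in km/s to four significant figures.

v ≈ 3.007 km/s

r_p = 6371 + 249.1 = 6620.1 km = 6.6201×10⁶ m.
r_a = 6371 + 14700 = 21071 km = 2.1071×10⁷ m.
Semi-major axis a = (r_p + r_a)/2 = 13846 km = 1.385×10⁷ m.
Vis-viva: v² = μ(2/r − 1/a) = 3.986×10¹⁴ × (9.492×10⁻⁸ − 7.223×10⁻⁸) = 9.045×10⁶ m²/s².
v = 3007 m/s = 3.007 km/s.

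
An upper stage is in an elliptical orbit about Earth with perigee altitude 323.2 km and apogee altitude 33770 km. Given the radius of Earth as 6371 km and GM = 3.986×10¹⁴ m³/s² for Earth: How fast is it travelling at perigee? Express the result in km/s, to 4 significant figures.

v ≈ 10.10 km/s

r_p = 6371 + 323.2 = 6694.2 km = 6.6942×10⁶ m.
r_a = 6371 + 33770 = 40141 km = 4.0141×10⁷ m.
Semi-major axis a = (r_p + r_a)/2 = 23418 km = 2.342×10⁷ m.
Vis-viva: v² = μ(2/r − 1/a) = 3.986×10¹⁴ × (2.988×10⁻⁷ − 4.270×10⁻⁸) = 1.021×10⁸ m²/s².
v = 10100 m/s = 10.10 km/s.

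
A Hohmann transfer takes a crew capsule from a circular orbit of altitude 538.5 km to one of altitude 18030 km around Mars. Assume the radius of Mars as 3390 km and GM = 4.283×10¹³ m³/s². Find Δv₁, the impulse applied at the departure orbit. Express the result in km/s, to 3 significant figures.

Δv ≈ 0.991 km/s

r₁ = 3390 + 538.5 = 3928.5 km = 3.9285×10⁶ m.
r₂ = 3390 + 18030 = 21420 km = 2.1420×10⁷ m.
Transfer ellipse a_t = (r₁ + r₂)/2 = 1.267×10⁷ m.
At r₁: circular v_c1 = √(μ/r₁) = 3302 m/s; transfer-periapsis v_p = √[μ(2/r₁ − 1/a_t)] = 4292 m/s.
Δv₁ = v_p − v_c1 = 990.6 m/s.
= 0.9906 km/s.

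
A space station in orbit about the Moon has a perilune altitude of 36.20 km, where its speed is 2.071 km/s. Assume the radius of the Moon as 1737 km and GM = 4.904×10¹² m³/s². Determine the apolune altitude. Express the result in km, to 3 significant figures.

apolune altitude ≈ 4390 km

r_p = 1737 + 36.20 = 1773.2 km = 1.773×10⁶ m.
Specific energy ε = v²/2 − μ/r = -6.211×10⁵ J/kg, so a = −μ/(2ε) = 3.948×10⁶ m.
The apsides satisfy r_p + r_a = 2a, so the apolune radius is 2a − r_p = 6.122×10⁶ m = 6122.5 km.
Apolune altitude = 6122.5 − 1737 = 4385.5 km.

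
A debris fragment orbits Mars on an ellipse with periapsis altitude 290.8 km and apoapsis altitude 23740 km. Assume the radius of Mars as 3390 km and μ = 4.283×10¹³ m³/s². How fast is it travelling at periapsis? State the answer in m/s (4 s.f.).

v ≈ 4527 m/s

r_p = 3390 + 290.8 = 3680.8 km = 3.6808×10⁶ m.
r_a = 3390 + 23740 = 27130 km = 2.7130×10⁷ m.
Semi-major axis a = (r_p + r_a)/2 = 15405 km = 1.541×10⁷ m.
Vis-viva: v² = μ(2/r − 1/a) = 4.283×10¹³ × (5.434×10⁻⁷ − 6.491×10⁻⁸) = 2.049×10⁷ m²/s².
v = 4527 m/s.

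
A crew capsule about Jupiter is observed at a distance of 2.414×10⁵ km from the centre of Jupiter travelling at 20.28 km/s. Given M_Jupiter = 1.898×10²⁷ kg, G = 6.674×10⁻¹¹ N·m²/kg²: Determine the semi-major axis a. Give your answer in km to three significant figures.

μ = GM = 6.674×10⁻¹¹ × 1.898×10²⁷ = 1.267×10¹⁷ m³/s².
r = 2.414×10⁸ m.
Vis-viva rearranged: 1/a = 2/r − v²/μ = 8.285×10⁻⁹ − 3.247×10⁻⁹ = 5.038×10⁻⁹ m⁻¹.
a = 1.985×10⁸ m = 1.9848×10⁵ km.

a ≈ 1.98×10⁵ km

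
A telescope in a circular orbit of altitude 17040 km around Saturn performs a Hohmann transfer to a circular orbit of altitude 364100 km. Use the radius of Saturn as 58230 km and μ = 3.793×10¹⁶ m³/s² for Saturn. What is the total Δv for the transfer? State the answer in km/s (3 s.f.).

Δv_total ≈ 11.1 km/s

r₁ = 58230 + 17040 = 75270 km = 7.5270×10⁷ m.
r₂ = 58230 + 364100 = 422330 km = 4.2233×10⁸ m.
Transfer ellipse a_t = (r₁ + r₂)/2 = 2.488×10⁸ m.
At r₁: circular v_c1 = √(μ/r₁) = 22450 m/s; transfer-perikrone v_p = √[μ(2/r₁ − 1/a_t)] = 29250 m/s.
Δv₁ = v_p − v_c1 = 6799 m/s.
At r₂: circular v_c2 = √(μ/r₂) = 9477 m/s; transfer-apokrone v_a = √[μ(2/r₂ − 1/a_t)] = 5213 m/s.
Δv₂ = v_c2 − v_a = 4264 m/s.
Total Δv = Δv₁ + Δv₂ = 11060 m/s = 11.06 km/s.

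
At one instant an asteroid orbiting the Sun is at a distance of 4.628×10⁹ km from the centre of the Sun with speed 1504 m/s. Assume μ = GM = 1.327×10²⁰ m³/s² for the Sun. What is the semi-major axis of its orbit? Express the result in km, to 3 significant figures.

r = 4.628×10¹² m.
Vis-viva rearranged: 1/a = 2/r − v²/μ = 4.322×10⁻¹³ − 1.705×10⁻¹⁴ = 4.151×10⁻¹³ m⁻¹.
a = 2.409×10¹² m = 2.4090×10⁹ km.

a ≈ 2.41×10⁹ km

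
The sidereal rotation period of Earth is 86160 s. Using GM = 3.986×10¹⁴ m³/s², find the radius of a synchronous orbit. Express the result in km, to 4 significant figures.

r_sync ≈ 42160 km

A synchronous orbit has period T, so by Kepler's third law a = (μT²/4π²)^(1/3).
μT²/4π² = 3.986×10¹⁴ × (8.616×10⁴)² / 39.48 = 7.495×10²² m³.
a = 4.216×10⁷ m = 42163 km.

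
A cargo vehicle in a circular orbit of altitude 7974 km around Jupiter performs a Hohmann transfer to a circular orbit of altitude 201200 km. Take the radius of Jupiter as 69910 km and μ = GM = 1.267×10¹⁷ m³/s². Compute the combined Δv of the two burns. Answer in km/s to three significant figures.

r₁ = 69910 + 7974 = 77884 km = 7.7884×10⁷ m.
r₂ = 69910 + 201200 = 271110 km = 2.7111×10⁸ m.
Transfer ellipse a_t = (r₁ + r₂)/2 = 1.745×10⁸ m.
At r₁: circular v_c1 = √(μ/r₁) = 40330 m/s; transfer-perijove v_p = √[μ(2/r₁ − 1/a_t)] = 50270 m/s.
Δv₁ = v_p − v_c1 = 9941 m/s.
At r₂: circular v_c2 = √(μ/r₂) = 21620 m/s; transfer-apojove v_a = √[μ(2/r₂ − 1/a_t)] = 14440 m/s.
Δv₂ = v_c2 − v_a = 7175 m/s.
Total Δv = Δv₁ + Δv₂ = 17120 m/s = 17.12 km/s.

Δv_total ≈ 17.1 km/s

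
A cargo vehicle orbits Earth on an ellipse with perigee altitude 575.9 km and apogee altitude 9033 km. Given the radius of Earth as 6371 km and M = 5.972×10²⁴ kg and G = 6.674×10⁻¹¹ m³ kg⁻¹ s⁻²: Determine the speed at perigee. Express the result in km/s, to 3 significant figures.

μ = GM = 6.674×10⁻¹¹ × 5.972×10²⁴ = 3.986×10¹⁴ m³/s².
r_p = 6371 + 575.9 = 6946.9 km = 6.9469×10⁶ m.
r_a = 6371 + 9033 = 15404 km = 1.5404×10⁷ m.
Semi-major axis a = (r_p + r_a)/2 = 11175 km = 1.118×10⁷ m.
Vis-viva: v² = μ(2/r − 1/a) = 3.986×10¹⁴ × (2.879×10⁻⁷ − 8.948×10⁻⁸) = 7.908×10⁷ m²/s².
v = 8893 m/s = 8.893 km/s.

v ≈ 8.89 km/s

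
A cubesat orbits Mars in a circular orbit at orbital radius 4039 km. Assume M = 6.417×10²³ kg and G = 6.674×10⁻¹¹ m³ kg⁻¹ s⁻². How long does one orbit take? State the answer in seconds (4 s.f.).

T ≈ 7793 seconds

μ = GM = 6.674×10⁻¹¹ × 6.417×10²³ = 4.283×10¹³ m³/s².
r = 4039 km = 4.039×10⁶ m.
Kepler's third law: T = 2π√(r³/μ) = 2π√((4.039×10⁶)³ / 4.283×10¹³).
r³/μ = 1.539×10⁶ s², so T = 2π × 1.240×10³ = 7.793×10³ s.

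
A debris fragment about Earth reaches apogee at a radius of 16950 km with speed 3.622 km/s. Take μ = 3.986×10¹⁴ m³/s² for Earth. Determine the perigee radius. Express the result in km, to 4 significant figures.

r_a = 1.695×10⁷ m.
Specific energy ε = v²/2 − μ/r = -1.696×10⁷ J/kg, so a = −μ/(2ε) = 1.175×10⁷ m.
The apsides satisfy r_p + r_a = 2a, so the perigee radius is 2a − r_a = 6.557×10⁶ m = 6556.8 km.

perigee radius ≈ 6557 km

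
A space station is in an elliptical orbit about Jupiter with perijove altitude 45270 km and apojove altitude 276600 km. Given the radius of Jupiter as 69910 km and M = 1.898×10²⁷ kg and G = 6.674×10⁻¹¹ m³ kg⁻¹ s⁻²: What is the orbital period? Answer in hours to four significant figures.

T ≈ 17.20 hours

μ = GM = 6.674×10⁻¹¹ × 1.898×10²⁷ = 1.267×10¹⁷ m³/s².
r_p = 69910 + 45270 = 115180 km = 1.1518×10⁸ m.
r_a = 69910 + 276600 = 346510 km = 3.4651×10⁸ m.
Semi-major axis a = (r_p + r_a)/2 = (1.1518×10⁵ + 3.4651×10⁵)/2 = 2.3084×10⁵ km = 2.308×10⁸ m.
By Kepler's third law T = 2π√(a³/μ) = 2π × 9.855×10³ = 6.192×10⁴ s.
= 17.20 hours.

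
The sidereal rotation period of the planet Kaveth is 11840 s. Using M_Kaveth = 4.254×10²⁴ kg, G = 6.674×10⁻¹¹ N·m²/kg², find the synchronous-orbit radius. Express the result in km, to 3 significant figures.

μ = GM = 6.674×10⁻¹¹ × 4.254×10²⁴ = 2.839×10¹⁴ m³/s².
A synchronous orbit has period T, so by Kepler's third law a = (μT²/4π²)^(1/3).
μT²/4π² = 2.839×10¹⁴ × (1.184×10⁴)² / 39.48 = 1.008×10²¹ m³.
a = 1.003×10⁷ m = 10027 km.

r_sync ≈ 10000 km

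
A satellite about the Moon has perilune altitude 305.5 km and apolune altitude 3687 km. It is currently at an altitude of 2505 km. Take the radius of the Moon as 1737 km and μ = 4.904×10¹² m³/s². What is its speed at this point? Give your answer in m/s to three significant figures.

v ≈ 999 m/s

r_p = 1737 + 305.5 = 2042.5 km = 2.0425×10⁶ m.
r_a = 1737 + 3687 = 5424.0 km = 5.4240×10⁶ m.
r = 1737 + 2505 = 4242.0 km = 4.242×10⁶ m.
Semi-major axis a = (r_p + r_a)/2 = 3733.2 km = 3.733×10⁶ m.
Vis-viva: v² = μ(2/r − 1/a) = 4.904×10¹² × (4.715×10⁻⁷ − 2.679×10⁻⁷) = 9.985×10⁵ m²/s².
v = 999.3 m/s.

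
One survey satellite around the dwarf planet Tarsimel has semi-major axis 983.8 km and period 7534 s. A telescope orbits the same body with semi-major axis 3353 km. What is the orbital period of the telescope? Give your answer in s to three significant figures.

T₂ ≈ 47400 s

Kepler's third law: T² ∝ a³, so T₂ = T₁ (a₂/a₁)^(3/2).
a₂/a₁ = 3.408, (a₂/a₁)^(3/2) = 6.292.
T₂ = 7534 × 6.292 = 47400 s.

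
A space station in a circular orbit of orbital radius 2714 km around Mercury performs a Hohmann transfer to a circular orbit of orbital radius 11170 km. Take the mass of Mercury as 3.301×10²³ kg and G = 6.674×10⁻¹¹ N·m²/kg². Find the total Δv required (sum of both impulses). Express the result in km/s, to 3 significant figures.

μ = GM = 6.674×10⁻¹¹ × 3.301×10²³ = 2.203×10¹³ m³/s².
r₁ = 2714 km = 2.714×10⁶ m.
r₂ = 11170 km = 1.117×10⁷ m.
Transfer ellipse a_t = (r₁ + r₂)/2 = 6.942×10⁶ m.
At r₁: circular v_c1 = √(μ/r₁) = 2849 m/s; transfer-periherm v_p = √[μ(2/r₁ − 1/a_t)] = 3614 m/s.
Δv₁ = v_p − v_c1 = 764.9 m/s.
At r₂: circular v_c2 = √(μ/r₂) = 1404 m/s; transfer-apoherm v_a = √[μ(2/r₂ − 1/a_t)] = 878.1 m/s.
Δv₂ = v_c2 − v_a = 526.3 m/s.
Total Δv = Δv₁ + Δv₂ = 1291 m/s = 1.291 km/s.

Δv_total ≈ 1.29 km/s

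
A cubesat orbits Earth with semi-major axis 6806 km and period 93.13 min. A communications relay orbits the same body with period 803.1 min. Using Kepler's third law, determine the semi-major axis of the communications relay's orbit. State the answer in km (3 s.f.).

Kepler's third law: a³ ∝ T², so a₂ = a₁ (T₂/T₁)^(2/3).
T₂/T₁ = 8.623, (T₂/T₁)^(2/3) = 4.205.
a₂ = 6806 × 4.205 = 28620 km.

a₂ ≈ 28600 km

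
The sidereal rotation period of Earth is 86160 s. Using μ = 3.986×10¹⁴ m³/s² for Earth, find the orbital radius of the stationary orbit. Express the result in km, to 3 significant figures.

r_sync ≈ 42200 km

A synchronous orbit has period T, so by Kepler's third law a = (μT²/4π²)^(1/3).
μT²/4π² = 3.986×10¹⁴ × (8.616×10⁴)² / 39.48 = 7.495×10²² m³.
a = 4.216×10⁷ m = 42163 km.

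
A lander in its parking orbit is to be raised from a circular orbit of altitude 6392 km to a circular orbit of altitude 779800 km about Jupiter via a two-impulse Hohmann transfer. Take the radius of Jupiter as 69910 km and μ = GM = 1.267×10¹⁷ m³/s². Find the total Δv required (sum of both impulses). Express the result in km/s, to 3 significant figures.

Δv_total ≈ 21.7 km/s

r₁ = 69910 + 6392 = 76302 km = 7.6302×10⁷ m.
r₂ = 69910 + 779800 = 849710 km = 8.4971×10⁸ m.
Transfer ellipse a_t = (r₁ + r₂)/2 = 4.630×10⁸ m.
At r₁: circular v_c1 = √(μ/r₁) = 40750 m/s; transfer-perijove v_p = √[μ(2/r₁ − 1/a_t)] = 55200 m/s.
Δv₁ = v_p − v_c1 = 14450 m/s.
At r₂: circular v_c2 = √(μ/r₂) = 12210 m/s; transfer-apojove v_a = √[μ(2/r₂ − 1/a_t)] = 4957 m/s.
Δv₂ = v_c2 − v_a = 7254 m/s.
Total Δv = Δv₁ + Δv₂ = 21710 m/s = 21.71 km/s.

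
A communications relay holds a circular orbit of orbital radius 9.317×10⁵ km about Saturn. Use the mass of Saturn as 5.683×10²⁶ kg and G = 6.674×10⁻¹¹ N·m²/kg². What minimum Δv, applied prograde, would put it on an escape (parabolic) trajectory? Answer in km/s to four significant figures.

Δv ≈ 2.643 km/s

μ = GM = 6.674×10⁻¹¹ × 5.683×10²⁶ = 3.793×10¹⁶ m³/s².
r = 9.317×10⁵ km = 9.317×10⁸ m.
Circular speed v_c = √(μ/r) = 6380 m/s.
Escape speed v_esc = √(2μ/r) = √2 × v_c = 9023 m/s.
Δv = v_esc − v_c = 2643 m/s = 2.643 km/s.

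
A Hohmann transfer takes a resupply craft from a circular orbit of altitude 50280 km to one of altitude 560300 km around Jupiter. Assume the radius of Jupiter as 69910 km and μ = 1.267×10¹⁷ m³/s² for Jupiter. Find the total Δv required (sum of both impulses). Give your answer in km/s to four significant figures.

Δv_total ≈ 15.77 km/s

r₁ = 69910 + 50280 = 120190 km = 1.2019×10⁸ m.
r₂ = 69910 + 560300 = 630210 km = 6.3021×10⁸ m.
Transfer ellipse a_t = (r₁ + r₂)/2 = 3.752×10⁸ m.
At r₁: circular v_c1 = √(μ/r₁) = 32470 m/s; transfer-perijove v_p = √[μ(2/r₁ − 1/a_t)] = 42080 m/s.
Δv₁ = v_p − v_c1 = 9611 m/s.
At r₂: circular v_c2 = √(μ/r₂) = 14180 m/s; transfer-apojove v_a = √[μ(2/r₂ − 1/a_t)] = 8025 m/s.
Δv₂ = v_c2 − v_a = 6154 m/s.
Total Δv = Δv₁ + Δv₂ = 15770 m/s = 15.77 km/s.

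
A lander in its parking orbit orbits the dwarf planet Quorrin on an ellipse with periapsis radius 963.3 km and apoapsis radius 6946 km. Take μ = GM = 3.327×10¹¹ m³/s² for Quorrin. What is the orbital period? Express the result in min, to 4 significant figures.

T ≈ 1428 min

Semi-major axis a = (r_p + r_a)/2 = (963.30 + 6946.0)/2 = 3954.7 km = 3.955×10⁶ m.
By Kepler's third law T = 2π√(a³/μ) = 2π × 1.363×10⁴ = 8.567×10⁴ s.
= 1428 min.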